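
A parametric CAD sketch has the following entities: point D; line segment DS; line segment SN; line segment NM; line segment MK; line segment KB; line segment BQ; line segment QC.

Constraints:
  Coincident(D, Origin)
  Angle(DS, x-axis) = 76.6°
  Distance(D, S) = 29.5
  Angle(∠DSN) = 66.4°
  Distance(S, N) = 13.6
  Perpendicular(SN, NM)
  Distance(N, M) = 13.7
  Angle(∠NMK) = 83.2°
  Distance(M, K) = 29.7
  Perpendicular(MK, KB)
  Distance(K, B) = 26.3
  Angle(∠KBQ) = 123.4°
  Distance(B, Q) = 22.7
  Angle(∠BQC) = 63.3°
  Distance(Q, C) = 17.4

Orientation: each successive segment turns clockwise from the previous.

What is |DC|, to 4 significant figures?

35.99

D is at the origin; DS runs at 76.6° with length 29.5, so S = (6.837, 28.70). ∠DSN = 66.4° gives SN at -37.00° from the x-axis; with |SN| = 13.6, N = (17.70, 20.51). The perpendicularity gives NM at right angles to SN, so NM runs at -127.0°; with |NM| = 13.7, M = (9.453, 9.571). ∠NMK = 83.2° gives MK at 136.2° from the x-axis; with |MK| = 29.7, K = (-11.98, 30.13). MK is perpendicular to KB, so KB runs at 46.20°; with |KB| = 26.3, B = (6.220, 49.11). ∠KBQ = 123.4° gives BQ at -10.40° from the x-axis; with |BQ| = 22.7, Q = (28.55, 45.01). ∠BQC = 63.3° gives QC at -127.1° from the x-axis; with |QC| = 17.4, C = (18.05, 31.13). Then |DC| = |C − D| = 35.99.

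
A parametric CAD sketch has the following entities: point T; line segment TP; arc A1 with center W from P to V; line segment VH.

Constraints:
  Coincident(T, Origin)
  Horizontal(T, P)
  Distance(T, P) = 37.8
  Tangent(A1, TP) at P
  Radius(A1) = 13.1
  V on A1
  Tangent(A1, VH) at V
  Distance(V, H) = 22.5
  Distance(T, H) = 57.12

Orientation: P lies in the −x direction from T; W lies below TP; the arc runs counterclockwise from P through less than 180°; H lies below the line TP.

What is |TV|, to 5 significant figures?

53.100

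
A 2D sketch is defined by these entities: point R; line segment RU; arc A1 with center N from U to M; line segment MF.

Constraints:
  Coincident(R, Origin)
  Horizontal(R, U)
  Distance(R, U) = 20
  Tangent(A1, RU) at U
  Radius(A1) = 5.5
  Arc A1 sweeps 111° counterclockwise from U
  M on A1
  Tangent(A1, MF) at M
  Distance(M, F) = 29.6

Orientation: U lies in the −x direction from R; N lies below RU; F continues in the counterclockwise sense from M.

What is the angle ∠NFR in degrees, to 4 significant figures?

32.95°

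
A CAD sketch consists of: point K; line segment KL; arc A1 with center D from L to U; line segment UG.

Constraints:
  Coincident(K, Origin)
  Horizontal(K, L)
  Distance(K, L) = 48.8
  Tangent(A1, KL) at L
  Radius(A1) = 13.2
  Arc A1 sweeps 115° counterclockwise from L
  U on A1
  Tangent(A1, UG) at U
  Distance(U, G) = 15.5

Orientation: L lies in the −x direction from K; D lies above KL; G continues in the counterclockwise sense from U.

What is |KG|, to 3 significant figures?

54.4

K is at the origin; KL is horizontal with |KL| = 48.8 and L on the −x side, so L = (-48.8, 0.00). The tangent condition forces DL to be normal to KL, so D = L + (0, 13.2) = (-48.8, 13.2). On A1, L sits at bearing -90° from D; a 115° counterclockwise sweep puts U at bearing 25°, so U = D + 13.2·(cos 25°, sin 25°) = (-36.8, 18.8). The tangent condition forces DU to be normal to UG, so UG runs along (−sin 25°, cos 25°); with |UG| = 15.5, G = (-43.4, 32.8). Then |KG| = |G − K| = 54.4.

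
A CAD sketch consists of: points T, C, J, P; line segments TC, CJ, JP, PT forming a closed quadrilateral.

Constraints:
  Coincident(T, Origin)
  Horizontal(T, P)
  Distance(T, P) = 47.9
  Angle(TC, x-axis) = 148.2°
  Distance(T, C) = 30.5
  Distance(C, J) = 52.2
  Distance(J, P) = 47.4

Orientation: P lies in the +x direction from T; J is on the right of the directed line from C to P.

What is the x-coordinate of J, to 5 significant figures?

7.1913

T is at the origin; T and P share the same y with |TP| = 47.9 and P in +x, so P = (47.9, 0). TC runs at 148.2° with |TC| = 30.5, so C = (-25.922, 16.072). J is determined by |CJ| = 52.2 and |JP| = 47.4 together: it lies at the intersection of circle(C, 52.2) and circle(P, 47.4). With |CP| = 75.551, the foot of the radical line on CP is 40.939 from C and the perpendicular offset is √(52.2² − 40.939²) = 32.385. Taking the right-of-CP solution: J = (7.1913, -24.281).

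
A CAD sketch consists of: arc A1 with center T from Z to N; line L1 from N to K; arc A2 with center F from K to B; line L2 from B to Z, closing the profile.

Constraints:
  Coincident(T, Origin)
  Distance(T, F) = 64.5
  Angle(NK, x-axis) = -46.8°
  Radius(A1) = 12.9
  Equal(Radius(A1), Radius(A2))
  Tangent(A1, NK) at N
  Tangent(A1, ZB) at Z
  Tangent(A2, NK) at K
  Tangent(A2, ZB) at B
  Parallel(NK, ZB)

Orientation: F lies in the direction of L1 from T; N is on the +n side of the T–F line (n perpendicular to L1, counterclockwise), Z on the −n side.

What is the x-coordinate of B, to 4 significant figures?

34.75

The slot axis is L1's direction at -46.8°, so u = (cos -46.8°, sin -46.8°) = (0.6845, -0.7290) and n = (−sin -46.8°, cos -46.8°) = (0.7290, 0.6845). T is at the origin and F lies 64.5 along u from T, so F = 64.5·u = (44.15, -47.02). Tangency of A1 to both parallel lines with radius 12.9 puts N and Z at T ± 12.9·n: N = (9.404, 8.831), Z = (-9.404, -8.831). Equal radii place K and B the same way about F: K = F + 12.9·n = (53.56, -38.19), B = F − 12.9·n = (34.75, -55.85). So B.x = 34.75.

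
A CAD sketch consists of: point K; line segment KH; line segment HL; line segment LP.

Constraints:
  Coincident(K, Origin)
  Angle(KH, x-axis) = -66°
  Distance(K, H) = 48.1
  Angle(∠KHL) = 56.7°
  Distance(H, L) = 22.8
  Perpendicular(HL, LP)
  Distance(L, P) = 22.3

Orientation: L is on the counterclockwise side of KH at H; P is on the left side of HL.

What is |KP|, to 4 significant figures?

18.26

K is at the origin; KH runs at -66.0° with length 48.1, so H = 48.1·(cos -66.0°, sin -66.0°) = (19.56, -43.94). ∠KHL = 56.7°, so HL runs at -66.0° + (180° − 56.7°) = 57.30° from the x-axis; with |HL| = 22.8, L = H + 22.8·(cos 57.30°, sin 57.30°) = (31.88, -24.76). HL ⟂ LP; with |LP| = 22.3 on the left of HL, P = L + 22.3·(-0.8415, 0.5402) = (13.12, -12.71). Then |KP| = |P − K| = 18.26.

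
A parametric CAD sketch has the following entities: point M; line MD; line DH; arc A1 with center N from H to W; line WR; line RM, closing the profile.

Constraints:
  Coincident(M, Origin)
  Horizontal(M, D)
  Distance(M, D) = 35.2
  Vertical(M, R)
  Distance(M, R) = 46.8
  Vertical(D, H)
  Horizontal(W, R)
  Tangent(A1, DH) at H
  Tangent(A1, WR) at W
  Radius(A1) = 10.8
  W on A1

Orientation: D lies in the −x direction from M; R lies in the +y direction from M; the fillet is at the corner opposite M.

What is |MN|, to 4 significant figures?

43.49

M is at the origin; MD is horizontal with |MD| = 35.2 and D on the −x side, so D = (-35.20, 0.000). MR is vertical with |MR| = 46.8 and R on the +y side, so R = (0.000, 46.80). The virtual corner opposite M is at (-35.20, 46.80). The tangent condition forces NH to be normal to DH and since A1 is tangent to WR there, NW ⟂ WR, with radius 10.8, so the center N sits 10.8 in from both sides at N = (-24.40, 36.00). Then |MN| = |N − M| = 43.49.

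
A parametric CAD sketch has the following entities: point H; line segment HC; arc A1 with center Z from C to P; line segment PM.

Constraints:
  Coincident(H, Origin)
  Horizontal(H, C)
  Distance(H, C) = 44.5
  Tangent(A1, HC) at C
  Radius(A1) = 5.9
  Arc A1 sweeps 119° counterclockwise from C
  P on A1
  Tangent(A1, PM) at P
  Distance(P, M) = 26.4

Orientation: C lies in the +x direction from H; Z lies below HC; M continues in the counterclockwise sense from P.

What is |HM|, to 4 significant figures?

61.10

H is at the origin; H and C share the same y with |HC| = 44.5 and C on the +x side, so C = (44.50, 0.000). The tangent condition forces ZC to be normal to HC, so Z = C + (0, -5.9) = (44.50, -5.900). On A1, C sits at bearing 90° from Z; a 119° counterclockwise sweep puts P at bearing 209°, so P = Z + 5.9·(cos 209°, sin 209°) = (39.34, -8.760). A1 meets PM tangentially, so ZP is at right angles to PM, so PM runs along (−sin 209°, cos 209°); with |PM| = 26.4, M = (52.14, -31.85). Then |HM| = |M − H| = 61.10.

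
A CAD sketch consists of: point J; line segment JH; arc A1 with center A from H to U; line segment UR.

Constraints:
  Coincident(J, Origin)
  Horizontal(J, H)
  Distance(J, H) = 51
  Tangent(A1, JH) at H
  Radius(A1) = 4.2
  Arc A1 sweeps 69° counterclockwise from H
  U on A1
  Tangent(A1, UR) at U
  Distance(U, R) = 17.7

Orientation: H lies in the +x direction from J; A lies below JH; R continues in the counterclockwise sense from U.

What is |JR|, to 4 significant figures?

45.04

On A1, H sits at bearing 90° from A; a 69° counterclockwise sweep puts U at bearing 159°, so U = A + 4.2·(cos 159°, sin 159°) = (47.08, -2.695). A1 meets UR tangentially, so AU is at right angles to UR, so UR runs along (−sin 159°, cos 159°); with |UR| = 17.7, R = (40.74, -19.22). Then |JR| = |R − J| = 45.04.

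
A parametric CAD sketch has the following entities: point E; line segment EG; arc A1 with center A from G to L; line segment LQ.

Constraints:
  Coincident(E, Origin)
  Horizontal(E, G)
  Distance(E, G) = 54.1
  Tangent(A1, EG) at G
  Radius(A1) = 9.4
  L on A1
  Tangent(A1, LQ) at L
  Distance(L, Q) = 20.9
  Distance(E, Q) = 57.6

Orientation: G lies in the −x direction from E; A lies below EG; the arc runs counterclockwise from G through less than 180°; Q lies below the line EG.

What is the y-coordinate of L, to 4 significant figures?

-15.33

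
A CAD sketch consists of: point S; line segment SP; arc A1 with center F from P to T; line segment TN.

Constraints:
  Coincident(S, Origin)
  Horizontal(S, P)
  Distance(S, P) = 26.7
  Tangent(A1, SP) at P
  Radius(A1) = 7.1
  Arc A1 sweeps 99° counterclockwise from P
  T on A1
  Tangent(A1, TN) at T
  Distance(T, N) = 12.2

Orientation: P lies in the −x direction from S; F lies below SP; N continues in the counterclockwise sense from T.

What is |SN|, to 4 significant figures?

37.71

S is at the origin; SP is horizontal with |SP| = 26.7 and P on the −x side, so P = (-26.70, 0.000). Tangency of A1 to SP means the radius FP is perpendicular to SP, so F = P + (0, -7.1) = (-26.70, -7.100). On A1, P sits at bearing 90° from F; a 99° counterclockwise sweep puts T at bearing 189°, so T = F + 7.1·(cos 189°, sin 189°) = (-33.71, -8.211). Since A1 is tangent to TN there, FT ⟂ TN, so TN runs along (−sin 189°, cos 189°); with |TN| = 12.2, N = (-31.80, -20.26). Then |SN| = |N − S| = 37.71.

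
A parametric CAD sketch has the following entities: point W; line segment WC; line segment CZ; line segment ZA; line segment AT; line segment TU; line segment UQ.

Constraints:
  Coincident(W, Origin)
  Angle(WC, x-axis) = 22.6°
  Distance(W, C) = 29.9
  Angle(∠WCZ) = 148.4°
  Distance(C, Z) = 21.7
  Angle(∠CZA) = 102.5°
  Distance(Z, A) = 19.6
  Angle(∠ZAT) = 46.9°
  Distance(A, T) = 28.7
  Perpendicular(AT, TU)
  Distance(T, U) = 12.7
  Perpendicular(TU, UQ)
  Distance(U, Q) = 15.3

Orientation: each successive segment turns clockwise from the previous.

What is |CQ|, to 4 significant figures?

20.92

W is at the origin; WC runs at 22.6° with length 29.9, so C = (27.60, 11.49). ∠WCZ = 148.4° gives CZ at -9.000° from the x-axis; with |CZ| = 21.7, Z = (49.04, 8.096). ∠CZA = 102.5° gives ZA at -86.50° from the x-axis; with |ZA| = 19.6, A = (50.23, -11.47). ∠ZAT = 46.9° gives AT at 140.4° from the x-axis; with |AT| = 28.7, T = (28.12, 6.826). AT is perpendicular to TU, so TU runs at 50.40°; with |TU| = 12.7, U = (36.21, 16.61). The perpendicularity gives UQ at right angles to TU, so UQ runs at -39.60°; with |UQ| = 15.3, Q = (48.00, 6.859). Then |CQ| = |Q − C| = 20.92.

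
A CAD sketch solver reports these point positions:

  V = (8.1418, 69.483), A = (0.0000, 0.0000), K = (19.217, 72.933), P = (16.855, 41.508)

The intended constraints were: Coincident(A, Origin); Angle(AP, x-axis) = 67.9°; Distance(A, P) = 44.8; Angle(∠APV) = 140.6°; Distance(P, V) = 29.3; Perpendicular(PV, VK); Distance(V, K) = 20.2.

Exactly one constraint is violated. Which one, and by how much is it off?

Distance(V, K) = 20.2 — off by 8.60.

A = (0.00, 0.00) ✓; AP at 67.90° ✓; |AP| = 44.80 ✓; ∠APV = 140.6° ✓; |PV| = 29.30 ✓; ∠(PV, VK) = 90.00° ✓; |VK| = 11.60 ✗.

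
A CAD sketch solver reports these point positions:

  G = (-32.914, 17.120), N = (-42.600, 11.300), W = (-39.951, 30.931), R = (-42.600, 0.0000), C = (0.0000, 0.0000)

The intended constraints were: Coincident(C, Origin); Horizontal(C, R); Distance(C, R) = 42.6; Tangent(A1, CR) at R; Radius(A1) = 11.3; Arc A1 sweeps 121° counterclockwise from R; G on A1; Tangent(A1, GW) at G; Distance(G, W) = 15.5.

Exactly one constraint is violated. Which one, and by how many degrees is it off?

Tangent(A1, GW) at G — off by 4.00°.

C = (0.00, 0.00) ✓; C.y = 0.00, R.y = 0.00 ✓; |CR| = 42.60 ✓; ∠(NR, RC) = 90.00° ✓; |NR| = 11.30 ✓; bearing(N→G) − bearing(N→R) = 121.0° ✓; |NG| = 11.30 ✓; ∠(NG, GW) = 94.00° ✗; |GW| = 15.50 ✓.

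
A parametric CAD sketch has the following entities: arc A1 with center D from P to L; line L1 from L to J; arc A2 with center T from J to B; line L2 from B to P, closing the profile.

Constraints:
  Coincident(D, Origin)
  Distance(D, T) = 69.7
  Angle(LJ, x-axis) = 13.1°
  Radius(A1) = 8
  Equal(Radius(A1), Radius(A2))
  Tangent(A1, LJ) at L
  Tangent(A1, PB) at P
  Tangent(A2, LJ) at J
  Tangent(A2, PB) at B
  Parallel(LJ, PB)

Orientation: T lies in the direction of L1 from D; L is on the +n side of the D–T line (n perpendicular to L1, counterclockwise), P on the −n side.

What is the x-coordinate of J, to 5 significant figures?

66.073

Tangency of A1 to both parallel lines with radius 8.0 puts L and P at D ± 8.0·n: L = (-1.8132, 7.7918), P = (1.8132, -7.7918). Equal radii place J and B the same way about T: J = T + 8.0·n = (66.073, 23.589), B = T − 8.0·n = (69.699, 8.0058). So J.x = 66.073.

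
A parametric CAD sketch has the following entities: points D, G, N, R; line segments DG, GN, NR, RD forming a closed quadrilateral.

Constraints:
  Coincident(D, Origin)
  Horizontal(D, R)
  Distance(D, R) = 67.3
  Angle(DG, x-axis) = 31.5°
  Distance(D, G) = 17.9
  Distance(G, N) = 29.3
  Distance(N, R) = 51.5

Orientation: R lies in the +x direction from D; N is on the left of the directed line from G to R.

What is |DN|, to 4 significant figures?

45.74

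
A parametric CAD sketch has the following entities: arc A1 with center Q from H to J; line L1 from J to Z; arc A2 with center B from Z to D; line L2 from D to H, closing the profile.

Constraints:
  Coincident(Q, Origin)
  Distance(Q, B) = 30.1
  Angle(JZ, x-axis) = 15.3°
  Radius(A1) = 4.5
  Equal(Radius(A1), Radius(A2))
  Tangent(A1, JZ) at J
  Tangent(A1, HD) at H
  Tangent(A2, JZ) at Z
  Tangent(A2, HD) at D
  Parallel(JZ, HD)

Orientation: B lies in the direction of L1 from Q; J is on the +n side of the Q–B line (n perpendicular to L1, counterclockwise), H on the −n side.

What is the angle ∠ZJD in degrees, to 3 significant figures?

16.6°

The slot axis is L1's direction at 15.3°, so u = (cos 15.3°, sin 15.3°) = (0.965, 0.264) and n = (−sin 15.3°, cos 15.3°) = (-0.264, 0.965). Q is at the origin and B lies 30.1 along u from Q, so B = 30.1·u = (29.0, 7.94). Tangency of A1 to both parallel lines with radius 4.5 puts J and H at Q ± 4.5·n: J = (-1.19, 4.34), H = (1.19, -4.34). Equal radii place Z and D the same way about B: Z = B + 4.5·n = (27.8, 12.3), D = B − 4.5·n = (30.2, 3.60). Then cos ∠ZJD = JZ·JD / (|JZ||JD|), giving 16.6°.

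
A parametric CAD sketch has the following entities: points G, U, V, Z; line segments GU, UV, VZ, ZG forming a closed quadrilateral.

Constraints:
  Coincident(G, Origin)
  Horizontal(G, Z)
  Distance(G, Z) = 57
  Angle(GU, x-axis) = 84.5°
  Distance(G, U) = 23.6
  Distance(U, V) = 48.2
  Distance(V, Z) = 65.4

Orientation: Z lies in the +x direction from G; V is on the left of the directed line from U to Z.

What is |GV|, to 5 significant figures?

69.063

Checks: |UV| = 48.20 ✓; |VZ| = 65.40 ✓.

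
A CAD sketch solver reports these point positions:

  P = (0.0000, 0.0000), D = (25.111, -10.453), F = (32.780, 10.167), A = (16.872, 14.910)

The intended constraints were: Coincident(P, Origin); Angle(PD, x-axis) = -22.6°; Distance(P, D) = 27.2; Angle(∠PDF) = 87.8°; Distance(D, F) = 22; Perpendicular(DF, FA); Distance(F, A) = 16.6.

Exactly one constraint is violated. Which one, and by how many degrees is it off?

Perpendicular(DF, FA) — off by 3.80°.

P = (0.00, 0.00) ✓; PD at -22.60° ✓; |PD| = 27.20 ✓; ∠PDF = 87.80° ✓; |DF| = 22.00 ✓; ∠(DF, FA) = 93.80° ✗; |FA| = 16.60 ✓.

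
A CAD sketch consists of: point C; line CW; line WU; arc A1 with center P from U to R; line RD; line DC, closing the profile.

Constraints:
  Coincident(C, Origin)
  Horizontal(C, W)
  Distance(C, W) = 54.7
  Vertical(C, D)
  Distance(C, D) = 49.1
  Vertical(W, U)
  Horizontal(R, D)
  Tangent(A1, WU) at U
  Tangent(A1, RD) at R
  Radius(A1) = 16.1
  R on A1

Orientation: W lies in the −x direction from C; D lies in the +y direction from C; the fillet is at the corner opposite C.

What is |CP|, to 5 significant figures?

50.783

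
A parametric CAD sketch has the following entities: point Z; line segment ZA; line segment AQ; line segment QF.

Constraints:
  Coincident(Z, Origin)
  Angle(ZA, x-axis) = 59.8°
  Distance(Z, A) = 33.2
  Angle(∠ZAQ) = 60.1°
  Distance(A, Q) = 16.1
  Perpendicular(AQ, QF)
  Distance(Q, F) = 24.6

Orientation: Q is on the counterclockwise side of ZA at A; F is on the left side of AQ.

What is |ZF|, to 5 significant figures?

4.2051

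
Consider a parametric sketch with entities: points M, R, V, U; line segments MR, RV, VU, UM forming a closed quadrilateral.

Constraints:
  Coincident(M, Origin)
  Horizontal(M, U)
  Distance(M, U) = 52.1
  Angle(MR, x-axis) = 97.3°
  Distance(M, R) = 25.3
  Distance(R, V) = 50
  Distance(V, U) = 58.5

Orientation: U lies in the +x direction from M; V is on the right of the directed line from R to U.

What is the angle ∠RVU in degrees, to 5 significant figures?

67.563°

M is at the origin; MU is horizontal with |MU| = 52.1 and U in +x, so U = (52.1, 0). MR runs at 97.3° with |MR| = 25.3, so R = (-3.2147, 25.095). V is determined by |RV| = 50.0 and |VU| = 58.5 together: it lies at the intersection of circle(R, 50.0) and circle(U, 58.5). With |RU| = 60.741, the foot of the radical line on RU is 22.779 from R and the perpendicular offset is √(50.0² − 22.779²) = 44.510. Taking the right-of-RU solution: V = (-0.85987, -24.850).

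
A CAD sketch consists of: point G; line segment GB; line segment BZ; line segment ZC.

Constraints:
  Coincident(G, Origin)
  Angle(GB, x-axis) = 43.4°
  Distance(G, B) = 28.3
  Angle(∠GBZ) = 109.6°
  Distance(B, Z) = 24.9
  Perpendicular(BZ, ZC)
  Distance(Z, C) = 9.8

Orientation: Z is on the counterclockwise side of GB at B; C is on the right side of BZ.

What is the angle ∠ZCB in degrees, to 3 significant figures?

68.5°

∠GBZ = 109.6°, so BZ runs at 43.4° + (180° − 109.6°) = 114° from the x-axis; with |BZ| = 24.9, Z = B + 24.9·(cos 114°, sin 114°) = (10.5, 42.2). BZ ⟂ ZC; with |ZC| = 9.8 on the right of BZ, C = Z + 9.8·(0.915, 0.404) = (19.5, 46.2). Then cos ∠ZCB = CZ·CB / (|CZ||CB|), giving 68.5°.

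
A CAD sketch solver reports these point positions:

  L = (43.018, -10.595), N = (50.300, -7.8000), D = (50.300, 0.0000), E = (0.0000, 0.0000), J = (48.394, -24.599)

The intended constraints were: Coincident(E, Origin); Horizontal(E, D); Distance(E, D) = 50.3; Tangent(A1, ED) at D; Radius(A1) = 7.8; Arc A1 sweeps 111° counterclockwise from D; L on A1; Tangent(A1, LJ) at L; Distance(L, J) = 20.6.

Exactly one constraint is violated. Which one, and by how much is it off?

Distance(L, J) = 20.6 — off by 5.60.

E = (0.00, 0.00) ✓; E.y = 0.00, D.y = 0.00 ✓; |ED| = 50.30 ✓; ∠(ND, DE) = 90.00° ✓; |ND| = 7.800 ✓; bearing(N→L) − bearing(N→D) = 111.0° ✓; |NL| = 7.800 ✓; ∠(NL, LJ) = 90.00° ✓; |LJ| = 15.00 ✗.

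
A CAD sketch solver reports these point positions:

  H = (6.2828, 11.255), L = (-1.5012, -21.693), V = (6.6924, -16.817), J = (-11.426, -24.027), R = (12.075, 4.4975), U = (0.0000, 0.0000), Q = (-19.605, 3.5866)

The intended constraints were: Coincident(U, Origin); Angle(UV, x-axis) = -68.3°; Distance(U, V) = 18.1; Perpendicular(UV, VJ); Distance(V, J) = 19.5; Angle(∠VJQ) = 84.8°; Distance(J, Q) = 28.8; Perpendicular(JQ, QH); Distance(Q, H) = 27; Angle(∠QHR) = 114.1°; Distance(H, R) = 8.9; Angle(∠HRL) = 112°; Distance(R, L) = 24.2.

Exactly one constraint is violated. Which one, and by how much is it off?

Distance(R, L) = 24.2 — off by 5.30.

U = (0.00, 0.00) ✓; UV at -68.30° ✓; |UV| = 18.10 ✓; ∠(UV, VJ) = 90.00° ✓; |VJ| = 19.50 ✓; ∠VJQ = 84.80° ✓; |JQ| = 28.80 ✓; ∠(JQ, QH) = 90.00° ✓; |QH| = 27.00 ✓; ∠QHR = 114.1° ✓; |HR| = 8.900 ✓; ∠HRL = 112.0° ✓; |RL| = 29.50 ✗.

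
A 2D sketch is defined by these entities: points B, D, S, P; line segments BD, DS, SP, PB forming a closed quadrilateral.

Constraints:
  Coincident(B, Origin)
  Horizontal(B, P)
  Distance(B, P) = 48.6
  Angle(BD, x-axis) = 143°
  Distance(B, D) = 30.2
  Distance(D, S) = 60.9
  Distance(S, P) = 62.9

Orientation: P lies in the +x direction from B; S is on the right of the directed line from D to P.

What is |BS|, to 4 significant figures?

38.31

B is at the origin; B and P share the same y with |BP| = 48.6 and P in +x, so P = (48.6, 0). BD runs at 143.0° with |BD| = 30.2, so D = (-24.12, 18.17). S is determined by |DS| = 60.9 and |SP| = 62.9 together: it lies at the intersection of circle(D, 60.9) and circle(P, 62.9). With |DP| = 74.96, the foot of the radical line on DP is 35.83 from D and the perpendicular offset is √(60.9² − 35.83²) = 49.25. Taking the right-of-DP solution: S = (-1.303, -38.29).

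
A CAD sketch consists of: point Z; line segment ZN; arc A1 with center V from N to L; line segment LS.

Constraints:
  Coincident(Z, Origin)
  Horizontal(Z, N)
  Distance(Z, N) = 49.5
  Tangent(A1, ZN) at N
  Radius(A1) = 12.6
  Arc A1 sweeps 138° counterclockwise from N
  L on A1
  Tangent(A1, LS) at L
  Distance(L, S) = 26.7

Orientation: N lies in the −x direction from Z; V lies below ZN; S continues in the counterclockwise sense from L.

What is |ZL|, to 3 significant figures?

62.0

Z is at the origin; ZN is horizontal with |ZN| = 49.5 and N on the −x side, so N = (-49.5, 0.00). The tangent condition forces VN to be normal to ZN, so V = N + (0, -12.6) = (-49.5, -12.6). On A1, N sits at bearing 90° from V; a 138° counterclockwise sweep puts L at bearing 228°, so L = V + 12.6·(cos 228°, sin 228°) = (-57.9, -22.0). Then |ZL| = |L − Z| = 62.0.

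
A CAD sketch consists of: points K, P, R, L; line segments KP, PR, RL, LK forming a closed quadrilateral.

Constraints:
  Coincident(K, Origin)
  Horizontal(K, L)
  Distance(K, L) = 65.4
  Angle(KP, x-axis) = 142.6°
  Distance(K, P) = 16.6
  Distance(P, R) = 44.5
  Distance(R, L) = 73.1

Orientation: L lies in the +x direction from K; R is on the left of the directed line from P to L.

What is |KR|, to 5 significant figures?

49.010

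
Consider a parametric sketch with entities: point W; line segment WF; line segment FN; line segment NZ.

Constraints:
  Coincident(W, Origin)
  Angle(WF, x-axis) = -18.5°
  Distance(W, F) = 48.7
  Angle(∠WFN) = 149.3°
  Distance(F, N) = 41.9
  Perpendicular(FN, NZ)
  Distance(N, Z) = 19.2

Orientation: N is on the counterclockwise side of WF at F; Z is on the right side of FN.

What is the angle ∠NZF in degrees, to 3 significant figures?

65.4°

∠WFN = 149.3°, so FN runs at -18.5° + (180° − 149.3°) = 12.2° from the x-axis; with |FN| = 41.9, N = F + 41.9·(cos 12.2°, sin 12.2°) = (87.1, -6.60). The perpendicularity gives NZ at right angles to FN; with |NZ| = 19.2 on the right of FN, Z = N + 19.2·(0.211, -0.977) = (91.2, -25.4). Then cos ∠NZF = ZN·ZF / (|ZN||ZF|), giving 65.4°.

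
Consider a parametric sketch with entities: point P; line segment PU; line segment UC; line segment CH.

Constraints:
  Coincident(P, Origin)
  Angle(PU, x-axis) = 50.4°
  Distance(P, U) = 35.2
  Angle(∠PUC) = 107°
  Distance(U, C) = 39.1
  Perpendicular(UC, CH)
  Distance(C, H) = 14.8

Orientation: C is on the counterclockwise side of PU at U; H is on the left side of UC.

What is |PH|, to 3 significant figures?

52.9

P is at the origin; PU runs at 50.4° with length 35.2, so U = 35.2·(cos 50.4°, sin 50.4°) = (22.4, 27.1). ∠PUC = 107.0°, so UC runs at 50.4° + (180° − 107.0°) = 123° from the x-axis; with |UC| = 39.1, C = U + 39.1·(cos 123°, sin 123°) = (0.914, 59.8). UC ⟂ CH; with |CH| = 14.8 on the left of UC, H = C + 14.8·(-0.835, -0.550) = (-11.4, 51.6). Then |PH| = |H − P| = 52.9.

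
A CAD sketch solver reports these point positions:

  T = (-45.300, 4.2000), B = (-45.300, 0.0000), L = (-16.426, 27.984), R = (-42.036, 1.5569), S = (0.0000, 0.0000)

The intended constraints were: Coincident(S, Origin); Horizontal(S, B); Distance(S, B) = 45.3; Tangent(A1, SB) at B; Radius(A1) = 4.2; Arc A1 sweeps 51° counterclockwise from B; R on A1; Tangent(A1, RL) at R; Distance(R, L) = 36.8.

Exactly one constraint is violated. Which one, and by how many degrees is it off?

Tangent(A1, RL) at R — off by 5.10°.

S = (0.00, 0.00) ✓; S.y = 0.00, B.y = 0.00 ✓; |SB| = 45.30 ✓; ∠(TB, BS) = 90.00° ✓; |TB| = 4.200 ✓; bearing(T→R) − bearing(T→B) = 51.00° ✓; |TR| = 4.200 ✓; ∠(TR, RL) = 95.10° ✗; |RL| = 36.80 ✓.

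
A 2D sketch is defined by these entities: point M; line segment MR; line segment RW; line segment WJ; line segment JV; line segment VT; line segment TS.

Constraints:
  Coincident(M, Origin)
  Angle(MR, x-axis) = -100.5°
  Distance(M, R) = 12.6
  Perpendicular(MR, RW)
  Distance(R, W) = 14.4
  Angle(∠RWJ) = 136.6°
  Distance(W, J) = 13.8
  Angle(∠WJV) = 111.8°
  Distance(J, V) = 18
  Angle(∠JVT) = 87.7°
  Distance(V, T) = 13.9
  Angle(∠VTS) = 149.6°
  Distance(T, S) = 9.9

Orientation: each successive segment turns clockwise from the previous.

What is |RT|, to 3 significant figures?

21.2

∠WJV = 111.8° gives JV at 57.9° from the x-axis; with |JV| = 18.0, V = (-15.0, 16.6). ∠JVT = 87.7° gives VT at -34.4° from the x-axis; with |VT| = 13.9, T = (-3.55, 8.78). Then |RT| = |T − R| = 21.2.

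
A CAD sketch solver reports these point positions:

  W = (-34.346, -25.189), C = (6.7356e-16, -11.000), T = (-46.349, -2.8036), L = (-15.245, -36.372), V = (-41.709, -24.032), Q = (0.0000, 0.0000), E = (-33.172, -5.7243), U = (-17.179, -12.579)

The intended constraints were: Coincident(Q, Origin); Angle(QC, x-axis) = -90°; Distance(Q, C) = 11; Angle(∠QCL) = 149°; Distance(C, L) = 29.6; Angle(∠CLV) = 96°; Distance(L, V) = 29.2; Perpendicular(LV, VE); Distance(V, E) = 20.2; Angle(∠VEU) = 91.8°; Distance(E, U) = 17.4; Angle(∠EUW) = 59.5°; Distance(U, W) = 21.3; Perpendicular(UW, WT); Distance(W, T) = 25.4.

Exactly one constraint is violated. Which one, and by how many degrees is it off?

Perpendicular(UW, WT) — off by 8.10°.

Q = (0.00, 0.00) ✓; QC at -90.00° ✓; |QC| = 11.00 ✓; ∠QCL = 149.0° ✓; |CL| = 29.60 ✓; ∠CLV = 96.00° ✓; |LV| = 29.20 ✓; ∠(LV, VE) = 90.00° ✓; |VE| = 20.20 ✓; ∠VEU = 91.80° ✓; |EU| = 17.40 ✓; ∠EUW = 59.50° ✓; |UW| = 21.30 ✓; ∠(UW, WT) = 98.10° ✗; |WT| = 25.40 ✓.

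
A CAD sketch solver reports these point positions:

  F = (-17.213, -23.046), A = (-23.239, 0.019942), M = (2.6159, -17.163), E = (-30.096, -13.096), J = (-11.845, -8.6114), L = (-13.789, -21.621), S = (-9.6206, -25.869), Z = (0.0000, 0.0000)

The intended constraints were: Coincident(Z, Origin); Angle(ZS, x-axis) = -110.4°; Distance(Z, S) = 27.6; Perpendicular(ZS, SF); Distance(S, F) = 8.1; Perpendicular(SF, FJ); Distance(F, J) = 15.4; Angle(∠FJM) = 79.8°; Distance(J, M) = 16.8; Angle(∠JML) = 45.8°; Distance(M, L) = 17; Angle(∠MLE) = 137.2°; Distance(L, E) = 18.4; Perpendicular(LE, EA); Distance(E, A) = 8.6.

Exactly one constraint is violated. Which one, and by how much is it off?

Distance(E, A) = 8.6 — off by 6.20.

Z = (0.00, 0.00) ✓; ZS at -110.4° ✓; |ZS| = 27.60 ✓; ∠(ZS, SF) = 90.00° ✓; |SF| = 8.100 ✓; ∠(SF, FJ) = 90.00° ✓; |FJ| = 15.40 ✓; ∠FJM = 79.80° ✓; |JM| = 16.80 ✓; ∠JML = 45.80° ✓; |ML| = 17.00 ✓; ∠MLE = 137.2° ✓; |LE| = 18.40 ✓; ∠(LE, EA) = 90.00° ✓; |EA| = 14.80 ✗.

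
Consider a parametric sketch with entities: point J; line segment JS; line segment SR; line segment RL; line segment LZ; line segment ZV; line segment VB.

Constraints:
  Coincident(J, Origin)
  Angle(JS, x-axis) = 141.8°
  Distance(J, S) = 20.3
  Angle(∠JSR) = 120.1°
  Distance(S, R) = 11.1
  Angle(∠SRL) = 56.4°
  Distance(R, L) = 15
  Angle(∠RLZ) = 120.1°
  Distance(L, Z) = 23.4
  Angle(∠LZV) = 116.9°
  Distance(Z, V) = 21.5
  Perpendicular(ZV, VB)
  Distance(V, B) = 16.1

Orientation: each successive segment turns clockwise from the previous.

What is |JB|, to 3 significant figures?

32.9

J is at the origin; JS runs at 141.8° with length 20.3, so S = (-16.0, 12.6). ∠JSR = 120.1° gives SR at 81.9° from the x-axis; with |SR| = 11.1, R = (-14.4, 23.5). ∠SRL = 56.4° gives RL at -41.7° from the x-axis; with |RL| = 15.0, L = (-3.19, 13.6). ∠RLZ = 120.1° gives LZ at -102° from the x-axis; with |LZ| = 23.4, Z = (-7.89, -9.36). ∠LZV = 116.9° gives ZV at -165° from the x-axis; with |ZV| = 21.5, V = (-28.6, -15.0). The perpendicularity gives VB at right angles to ZV, so VB runs at 105°; with |VB| = 16.1, B = (-32.9, 0.499). Then |JB| = |B − J| = 32.9.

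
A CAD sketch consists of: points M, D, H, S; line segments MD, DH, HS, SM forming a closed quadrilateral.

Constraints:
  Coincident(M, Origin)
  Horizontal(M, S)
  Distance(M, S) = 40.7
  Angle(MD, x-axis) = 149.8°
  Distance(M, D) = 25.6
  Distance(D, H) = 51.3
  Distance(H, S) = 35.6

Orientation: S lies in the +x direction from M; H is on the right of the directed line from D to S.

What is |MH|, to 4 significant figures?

27.39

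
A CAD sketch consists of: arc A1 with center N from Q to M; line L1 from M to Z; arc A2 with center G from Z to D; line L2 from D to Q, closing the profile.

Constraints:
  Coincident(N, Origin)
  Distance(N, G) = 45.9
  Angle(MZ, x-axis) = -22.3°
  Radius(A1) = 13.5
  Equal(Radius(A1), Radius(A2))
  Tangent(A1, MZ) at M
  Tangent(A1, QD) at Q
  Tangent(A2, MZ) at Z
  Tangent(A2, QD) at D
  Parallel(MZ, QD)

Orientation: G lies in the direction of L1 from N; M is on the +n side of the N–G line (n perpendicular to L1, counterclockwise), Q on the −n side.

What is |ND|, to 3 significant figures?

47.8

The slot axis is L1's direction at -22.3°, so u = (cos -22.3°, sin -22.3°) = (0.925, -0.379) and n = (−sin -22.3°, cos -22.3°) = (0.379, 0.925). N is at the origin and G lies 45.9 along u from N, so G = 45.9·u = (42.5, -17.4). Tangency of A1 to both parallel lines with radius 13.5 puts M and Q at N ± 13.5·n: M = (5.12, 12.5), Q = (-5.12, -12.5). Equal radii place Z and D the same way about G: Z = G + 13.5·n = (47.6, -4.93), D = G − 13.5·n = (37.3, -29.9). Then |ND| = |D − N| = 47.8.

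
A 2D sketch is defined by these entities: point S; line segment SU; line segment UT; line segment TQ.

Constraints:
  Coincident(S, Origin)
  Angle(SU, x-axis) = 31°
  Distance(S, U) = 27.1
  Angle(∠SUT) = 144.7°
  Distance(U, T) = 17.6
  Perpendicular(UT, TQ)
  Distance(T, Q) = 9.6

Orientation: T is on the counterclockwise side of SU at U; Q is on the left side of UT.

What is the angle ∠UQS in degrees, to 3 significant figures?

37.3°

S is at the origin; SU runs at 31.0° with length 27.1, so U = 27.1·(cos 31.0°, sin 31.0°) = (23.2, 14.0). ∠SUT = 144.7°, so UT runs at 31.0° + (180° − 144.7°) = 66.3° from the x-axis; with |UT| = 17.6, T = U + 17.6·(cos 66.3°, sin 66.3°) = (30.3, 30.1). UT is perpendicular to TQ; with |TQ| = 9.6 on the left of UT, Q = T + 9.6·(-0.916, 0.402) = (21.5, 33.9). Then cos ∠UQS = QU·QS / (|QU||QS|), giving 37.3°.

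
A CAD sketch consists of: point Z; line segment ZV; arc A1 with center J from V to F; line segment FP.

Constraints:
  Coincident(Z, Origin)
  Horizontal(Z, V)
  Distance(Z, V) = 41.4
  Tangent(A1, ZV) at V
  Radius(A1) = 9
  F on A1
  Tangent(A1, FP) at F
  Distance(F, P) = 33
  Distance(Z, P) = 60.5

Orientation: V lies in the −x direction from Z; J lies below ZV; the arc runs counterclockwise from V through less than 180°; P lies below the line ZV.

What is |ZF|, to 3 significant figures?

51.4

Z is at the origin; ZV is horizontal with |ZV| = 41.4 and V on the −x side, so V = (-41.4, 0.00). Since A1 is tangent to ZV there, JV ⟂ ZV, so J = V + (0, -9) = (-41.4, -9.00). Since JF ⟂ FP (tangency), |JP| = √(9.0² + 33.0²) = 34.2 regardless of where F sits on A1. So P lies on both circle(Z, 60.5) and circle(J, 34.2); the below-ZV intersection is P = (-42.4, -43.2). F is the foot of the tangent from P: F = (-50.1, -11.1).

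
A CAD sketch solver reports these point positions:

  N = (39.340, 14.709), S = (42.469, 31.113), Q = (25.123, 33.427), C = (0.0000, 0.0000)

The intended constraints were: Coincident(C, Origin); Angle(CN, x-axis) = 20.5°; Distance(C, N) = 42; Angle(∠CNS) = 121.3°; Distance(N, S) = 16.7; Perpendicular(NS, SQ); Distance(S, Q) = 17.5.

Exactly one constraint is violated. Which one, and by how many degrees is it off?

Perpendicular(NS, SQ) — off by 3.20°.

C = (0.00, 0.00) ✓; CN at 20.50° ✓; |CN| = 42.00 ✓; ∠CNS = 121.3° ✓; |NS| = 16.70 ✓; ∠(NS, SQ) = 93.20° ✗; |SQ| = 17.50 ✓.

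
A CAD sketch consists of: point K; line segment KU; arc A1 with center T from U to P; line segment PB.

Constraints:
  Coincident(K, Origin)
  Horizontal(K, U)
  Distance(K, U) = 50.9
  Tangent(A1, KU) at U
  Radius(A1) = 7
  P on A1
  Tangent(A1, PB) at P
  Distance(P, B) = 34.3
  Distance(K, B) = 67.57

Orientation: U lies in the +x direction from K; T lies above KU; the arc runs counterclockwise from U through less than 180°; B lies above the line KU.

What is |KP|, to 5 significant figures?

58.379

Checks: |TP| = 7.000 ✓; ∠(TP, PB) = 90.00° ✓; |PB| = 34.30 ✓; |KB| = 67.57 ✓.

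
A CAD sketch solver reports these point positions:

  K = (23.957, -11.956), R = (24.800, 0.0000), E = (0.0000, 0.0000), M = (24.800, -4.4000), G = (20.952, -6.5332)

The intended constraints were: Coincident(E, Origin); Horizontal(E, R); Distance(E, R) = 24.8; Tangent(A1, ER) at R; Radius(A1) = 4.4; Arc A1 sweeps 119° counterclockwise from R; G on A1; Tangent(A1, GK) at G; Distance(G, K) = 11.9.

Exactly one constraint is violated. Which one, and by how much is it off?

Distance(G, K) = 11.9 — off by 5.70.

E = (0.00, 0.00) ✓; E.y = 0.00, R.y = 0.00 ✓; |ER| = 24.80 ✓; ∠(MR, RE) = 90.00° ✓; |MR| = 4.400 ✓; bearing(M→G) − bearing(M→R) = 119.0° ✓; |MG| = 4.400 ✓; ∠(MG, GK) = 90.01° ✓; |GK| = 6.200 ✗.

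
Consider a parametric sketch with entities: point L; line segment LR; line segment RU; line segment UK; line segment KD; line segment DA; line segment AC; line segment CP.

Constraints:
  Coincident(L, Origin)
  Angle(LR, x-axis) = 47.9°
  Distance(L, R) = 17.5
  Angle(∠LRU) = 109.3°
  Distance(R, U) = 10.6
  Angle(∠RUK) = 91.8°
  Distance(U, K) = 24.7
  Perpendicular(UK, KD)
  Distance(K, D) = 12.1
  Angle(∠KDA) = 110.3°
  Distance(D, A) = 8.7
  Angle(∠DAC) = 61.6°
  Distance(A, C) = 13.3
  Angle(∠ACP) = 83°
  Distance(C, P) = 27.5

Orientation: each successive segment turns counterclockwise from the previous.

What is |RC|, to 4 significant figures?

20.64

L is at the origin; LR runs at 47.9° with length 17.5, so R = (11.73, 12.98). ∠LRU = 109.3° gives RU at 118.6° from the x-axis; with |RU| = 10.6, U = (6.658, 22.29). ∠RUK = 91.8° gives UK at -153.2° from the x-axis; with |UK| = 24.7, K = (-15.39, 11.15). The perpendicularity gives KD at right angles to UK, so KD runs at -63.20°; with |KD| = 12.1, D = (-9.933, 0.3542). ∠KDA = 110.3° gives DA at 6.500° from the x-axis; with |DA| = 8.7, A = (-1.289, 1.339). ∠DAC = 61.6° gives AC at 124.9° from the x-axis; with |AC| = 13.3, C = (-8.898, 12.25). Then |RC| = |C − R| = 20.64.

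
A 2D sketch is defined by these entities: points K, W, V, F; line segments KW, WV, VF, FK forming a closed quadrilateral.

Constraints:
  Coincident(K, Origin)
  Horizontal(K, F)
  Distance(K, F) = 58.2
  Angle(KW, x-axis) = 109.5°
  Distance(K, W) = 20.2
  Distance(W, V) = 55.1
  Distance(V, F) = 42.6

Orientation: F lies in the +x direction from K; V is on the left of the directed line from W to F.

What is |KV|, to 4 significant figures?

59.70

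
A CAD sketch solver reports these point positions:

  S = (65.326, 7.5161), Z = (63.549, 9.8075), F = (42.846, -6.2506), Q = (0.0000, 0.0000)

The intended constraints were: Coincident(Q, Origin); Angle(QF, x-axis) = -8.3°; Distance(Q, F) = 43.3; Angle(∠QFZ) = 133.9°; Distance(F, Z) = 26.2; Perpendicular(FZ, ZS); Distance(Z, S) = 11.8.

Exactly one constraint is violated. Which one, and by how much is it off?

Distance(Z, S) = 11.8 — off by 8.90.

Q = (0.00, 0.00) ✓; QF at -8.300° ✓; |QF| = 43.30 ✓; ∠QFZ = 133.9° ✓; |FZ| = 26.20 ✓; ∠(FZ, ZS) = 90.00° ✓; |ZS| = 2.900 ✗.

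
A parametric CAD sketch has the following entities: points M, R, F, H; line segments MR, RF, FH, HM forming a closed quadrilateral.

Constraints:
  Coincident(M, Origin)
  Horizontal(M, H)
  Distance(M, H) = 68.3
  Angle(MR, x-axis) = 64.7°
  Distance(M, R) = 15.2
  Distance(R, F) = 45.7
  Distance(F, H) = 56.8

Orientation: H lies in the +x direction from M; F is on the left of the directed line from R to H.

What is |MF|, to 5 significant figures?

60.401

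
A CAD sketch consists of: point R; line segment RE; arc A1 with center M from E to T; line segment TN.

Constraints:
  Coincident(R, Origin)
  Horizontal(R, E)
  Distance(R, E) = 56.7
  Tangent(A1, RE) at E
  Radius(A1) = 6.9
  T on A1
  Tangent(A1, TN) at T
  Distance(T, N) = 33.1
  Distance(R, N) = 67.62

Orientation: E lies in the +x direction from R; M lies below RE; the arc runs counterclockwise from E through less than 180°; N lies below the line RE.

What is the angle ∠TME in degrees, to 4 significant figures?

97.31°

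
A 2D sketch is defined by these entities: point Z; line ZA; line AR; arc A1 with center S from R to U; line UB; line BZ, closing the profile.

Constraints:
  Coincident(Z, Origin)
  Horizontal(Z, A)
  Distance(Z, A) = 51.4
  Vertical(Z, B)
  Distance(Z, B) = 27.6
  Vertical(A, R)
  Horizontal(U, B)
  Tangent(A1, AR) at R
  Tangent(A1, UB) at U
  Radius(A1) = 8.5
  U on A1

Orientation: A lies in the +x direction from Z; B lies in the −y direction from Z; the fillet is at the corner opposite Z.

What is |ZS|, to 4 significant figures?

46.96

Z is at the origin; ZA is horizontal with |ZA| = 51.4 and A on the +x side, so A = (51.40, 0.000). Z and B share the same x with |ZB| = 27.6 and B on the −y side, so B = (0.000, -27.60). The virtual corner opposite Z is at (51.40, -27.60). A1 meets AR tangentially, so SR is at right angles to AR and A1 meets UB tangentially, so SU is at right angles to UB, with radius 8.5, so the center S sits 8.5 in from both sides at S = (42.90, -19.10). Then |ZS| = |S − Z| = 46.96.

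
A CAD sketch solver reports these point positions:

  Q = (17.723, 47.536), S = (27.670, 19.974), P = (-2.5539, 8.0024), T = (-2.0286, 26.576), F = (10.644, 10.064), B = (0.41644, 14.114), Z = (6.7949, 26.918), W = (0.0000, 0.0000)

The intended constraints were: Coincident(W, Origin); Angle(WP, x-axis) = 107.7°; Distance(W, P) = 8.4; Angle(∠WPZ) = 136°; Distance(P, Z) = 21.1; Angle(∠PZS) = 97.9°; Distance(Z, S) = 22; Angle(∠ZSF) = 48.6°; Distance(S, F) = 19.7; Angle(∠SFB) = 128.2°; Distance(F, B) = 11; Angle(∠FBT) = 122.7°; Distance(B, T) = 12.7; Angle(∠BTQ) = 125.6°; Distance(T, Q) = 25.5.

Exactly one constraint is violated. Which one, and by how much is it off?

Distance(T, Q) = 25.5 — off by 3.30.

W = (0.00, 0.00) ✓; WP at 107.7° ✓; |WP| = 8.400 ✓; ∠WPZ = 136.0° ✓; |PZ| = 21.10 ✓; ∠PZS = 97.90° ✓; |ZS| = 22.00 ✓; ∠ZSF = 48.60° ✓; |SF| = 19.70 ✓; ∠SFB = 128.2° ✓; |FB| = 11.00 ✓; ∠FBT = 122.7° ✓; |BT| = 12.70 ✓; ∠BTQ = 125.6° ✓; |TQ| = 28.80 ✗.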